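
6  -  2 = 4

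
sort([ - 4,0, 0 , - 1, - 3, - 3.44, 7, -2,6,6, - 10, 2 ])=[-10,-4 , - 3.44, - 3, - 2, - 1,  0,0,2, 6,6, 7 ]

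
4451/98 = 45+ 41/98 = 45.42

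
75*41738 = 3130350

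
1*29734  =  29734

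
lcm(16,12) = 48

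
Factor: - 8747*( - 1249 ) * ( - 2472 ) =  - 2^3*3^1*103^1 * 1249^1*8747^1 = - 27006607416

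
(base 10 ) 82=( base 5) 312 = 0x52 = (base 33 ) 2G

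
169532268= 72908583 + 96623685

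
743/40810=743/40810 =0.02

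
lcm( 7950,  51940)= 779100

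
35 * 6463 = 226205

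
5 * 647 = 3235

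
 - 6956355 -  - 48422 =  - 6907933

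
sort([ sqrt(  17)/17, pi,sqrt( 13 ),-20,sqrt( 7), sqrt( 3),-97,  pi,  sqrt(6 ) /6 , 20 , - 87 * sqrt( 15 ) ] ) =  [- 87*sqrt( 15),  -  97, - 20, sqrt( 17 ) /17, sqrt( 6)/6, sqrt( 3),sqrt(7 ), pi, pi,sqrt( 13 ),20]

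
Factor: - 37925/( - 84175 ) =41/91 = 7^(  -  1) * 13^( - 1 )*41^1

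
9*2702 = 24318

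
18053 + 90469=108522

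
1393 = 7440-6047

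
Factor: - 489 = -3^1*163^1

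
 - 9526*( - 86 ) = 819236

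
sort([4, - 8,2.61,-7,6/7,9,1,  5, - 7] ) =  [ - 8, - 7, - 7,6/7,1,2.61,4,5,9]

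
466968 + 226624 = 693592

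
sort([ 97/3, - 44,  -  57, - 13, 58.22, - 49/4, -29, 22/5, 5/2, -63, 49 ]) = [- 63, - 57, - 44, - 29, - 13, - 49/4 , 5/2 , 22/5, 97/3, 49,  58.22 ] 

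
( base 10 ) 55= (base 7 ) 106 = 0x37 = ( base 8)67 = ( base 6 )131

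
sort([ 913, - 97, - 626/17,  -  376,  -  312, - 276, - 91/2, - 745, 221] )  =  [ - 745, - 376, - 312, - 276,  -  97, - 91/2, - 626/17, 221, 913]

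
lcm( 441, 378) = 2646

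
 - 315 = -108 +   -  207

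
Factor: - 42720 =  - 2^5*3^1*5^1*89^1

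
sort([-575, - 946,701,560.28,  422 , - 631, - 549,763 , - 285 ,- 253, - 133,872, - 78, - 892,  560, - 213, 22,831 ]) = [ - 946 , - 892, - 631, - 575, - 549, - 285, - 253,-213, - 133, - 78,22,422,560,560.28,701 , 763, 831,872]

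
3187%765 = 127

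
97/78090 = 97/78090 = 0.00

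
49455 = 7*7065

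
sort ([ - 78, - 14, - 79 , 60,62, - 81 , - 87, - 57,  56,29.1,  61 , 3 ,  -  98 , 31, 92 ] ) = [-98,- 87, - 81, - 79, - 78, -57, - 14 , 3, 29.1 , 31, 56,  60,61,62,  92 ] 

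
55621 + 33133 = 88754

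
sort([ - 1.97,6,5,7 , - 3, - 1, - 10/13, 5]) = [ - 3, - 1.97, - 1, - 10/13,5,5,6,7]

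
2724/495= 5 + 83/165= 5.50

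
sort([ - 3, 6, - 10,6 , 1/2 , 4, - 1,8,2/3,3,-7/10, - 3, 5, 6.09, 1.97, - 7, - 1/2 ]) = [ - 10 , - 7 , - 3, - 3, - 1, - 7/10,- 1/2,1/2, 2/3, 1.97,  3,4, 5,  6, 6,6.09,  8]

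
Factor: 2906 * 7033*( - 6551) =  - 2^1 * 13^1*541^1*1453^1*6551^1 = - 133888669798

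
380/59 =6 +26/59 =6.44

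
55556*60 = 3333360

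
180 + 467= 647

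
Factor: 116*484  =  2^4*11^2*29^1 = 56144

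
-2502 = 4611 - 7113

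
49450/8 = 6181 + 1/4 = 6181.25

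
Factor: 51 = 3^1*17^1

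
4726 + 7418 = 12144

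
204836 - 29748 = 175088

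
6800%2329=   2142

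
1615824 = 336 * 4809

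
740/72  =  185/18 = 10.28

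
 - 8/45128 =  - 1/5641= - 0.00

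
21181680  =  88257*240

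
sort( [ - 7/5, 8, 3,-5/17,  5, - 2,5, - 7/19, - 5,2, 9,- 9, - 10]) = [ - 10,- 9, - 5, - 2, - 7/5,  -  7/19, - 5/17,2,3,5, 5,8,  9 ]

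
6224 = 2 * 3112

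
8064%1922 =376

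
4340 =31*140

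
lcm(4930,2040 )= 59160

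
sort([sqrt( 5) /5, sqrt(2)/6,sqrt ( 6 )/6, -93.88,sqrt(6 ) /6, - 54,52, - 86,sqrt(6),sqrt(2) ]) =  [ - 93.88, - 86 , - 54,sqrt(2)/6, sqrt (6 ) /6,sqrt( 6 ) /6,sqrt( 5) /5,sqrt( 2),sqrt(6 ),52]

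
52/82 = 26/41 =0.63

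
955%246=217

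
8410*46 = 386860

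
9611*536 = 5151496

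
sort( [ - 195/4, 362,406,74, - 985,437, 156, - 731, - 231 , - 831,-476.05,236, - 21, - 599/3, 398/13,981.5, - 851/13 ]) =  [ - 985, - 831, - 731,-476.05,- 231, - 599/3, - 851/13,  -  195/4, - 21, 398/13,  74, 156 , 236,362,406,437, 981.5]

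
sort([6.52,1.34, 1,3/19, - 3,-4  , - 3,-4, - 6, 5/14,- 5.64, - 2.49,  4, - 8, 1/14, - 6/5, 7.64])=[-8, - 6,  -  5.64, - 4,-4,  -  3, - 3, - 2.49,- 6/5, 1/14, 3/19, 5/14 , 1 , 1.34, 4, 6.52,7.64] 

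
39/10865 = 39/10865 = 0.00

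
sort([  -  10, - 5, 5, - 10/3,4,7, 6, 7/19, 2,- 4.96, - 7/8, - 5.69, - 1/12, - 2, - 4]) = [ - 10, - 5.69, - 5, - 4.96, - 4, - 10/3, - 2 , - 7/8, - 1/12,7/19,2,4, 5,  6, 7] 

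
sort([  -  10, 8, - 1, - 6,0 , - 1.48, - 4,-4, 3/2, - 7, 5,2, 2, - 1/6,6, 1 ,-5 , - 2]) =[ - 10, - 7, - 6, - 5, - 4, - 4,-2, - 1.48, - 1, - 1/6  ,  0,  1,3/2, 2, 2, 5 , 6,8]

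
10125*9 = 91125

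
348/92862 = 58/15477 = 0.00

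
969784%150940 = 64144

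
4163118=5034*827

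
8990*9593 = 86241070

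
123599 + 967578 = 1091177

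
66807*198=13227786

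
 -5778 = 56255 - 62033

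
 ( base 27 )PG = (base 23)171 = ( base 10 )691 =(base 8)1263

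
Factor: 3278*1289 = 4225342 = 2^1*11^1*149^1 * 1289^1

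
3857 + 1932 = 5789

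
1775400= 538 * 3300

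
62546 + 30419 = 92965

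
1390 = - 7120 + 8510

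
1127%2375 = 1127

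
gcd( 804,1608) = 804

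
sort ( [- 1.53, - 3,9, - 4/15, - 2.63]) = [ - 3, - 2.63, - 1.53, -4/15, 9]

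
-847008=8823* (-96 )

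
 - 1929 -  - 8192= 6263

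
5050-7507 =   -  2457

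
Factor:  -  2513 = - 7^1*359^1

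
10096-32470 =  - 22374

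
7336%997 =357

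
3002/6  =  500+1/3 = 500.33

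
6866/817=6866/817 = 8.40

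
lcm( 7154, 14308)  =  14308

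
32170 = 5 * 6434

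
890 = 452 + 438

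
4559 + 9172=13731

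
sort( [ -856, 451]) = [-856, 451]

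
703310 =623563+79747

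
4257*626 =2664882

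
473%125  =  98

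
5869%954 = 145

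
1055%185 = 130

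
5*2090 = 10450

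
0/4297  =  0 = 0.00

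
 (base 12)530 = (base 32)nk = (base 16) 2f4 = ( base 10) 756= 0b1011110100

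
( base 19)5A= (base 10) 105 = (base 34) 33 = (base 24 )49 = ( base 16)69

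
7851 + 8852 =16703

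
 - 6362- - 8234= 1872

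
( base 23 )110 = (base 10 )552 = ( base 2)1000101000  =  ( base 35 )fr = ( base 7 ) 1416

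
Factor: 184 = 2^3*23^1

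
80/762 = 40/381 =0.10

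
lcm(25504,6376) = 25504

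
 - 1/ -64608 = 1/64608  =  0.00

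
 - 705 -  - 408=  - 297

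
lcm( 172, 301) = 1204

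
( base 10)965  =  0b1111000101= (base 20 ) 285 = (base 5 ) 12330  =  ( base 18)2HB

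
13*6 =78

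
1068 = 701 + 367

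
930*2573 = 2392890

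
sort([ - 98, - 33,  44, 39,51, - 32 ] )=[ - 98, - 33, - 32, 39,44,51]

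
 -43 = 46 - 89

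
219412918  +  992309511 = 1211722429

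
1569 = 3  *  523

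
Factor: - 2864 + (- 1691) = - 4555 =- 5^1 * 911^1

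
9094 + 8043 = 17137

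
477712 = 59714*8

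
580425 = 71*8175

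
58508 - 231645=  - 173137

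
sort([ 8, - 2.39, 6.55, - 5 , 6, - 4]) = [ - 5, - 4,- 2.39, 6,6.55,8 ]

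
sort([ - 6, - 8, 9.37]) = [ - 8, - 6, 9.37]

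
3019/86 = 35+9/86 = 35.10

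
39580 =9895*4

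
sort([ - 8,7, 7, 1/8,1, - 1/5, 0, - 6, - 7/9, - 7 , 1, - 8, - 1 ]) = [ - 8,-8, -7, - 6, - 1, - 7/9, - 1/5, 0,  1/8, 1,1,  7,7 ]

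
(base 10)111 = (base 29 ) 3O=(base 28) 3r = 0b1101111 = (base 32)3F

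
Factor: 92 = 2^2 * 23^1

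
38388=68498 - 30110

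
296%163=133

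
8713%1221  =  166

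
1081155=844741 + 236414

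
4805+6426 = 11231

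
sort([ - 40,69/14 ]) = [ - 40, 69/14 ] 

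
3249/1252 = 2 + 745/1252 = 2.60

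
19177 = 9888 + 9289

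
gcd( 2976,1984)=992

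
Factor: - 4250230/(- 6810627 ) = 2^1 * 3^(-1) * 5^1 * 37^ ( - 1 )*643^1*661^1*61357^ ( - 1 )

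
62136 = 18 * 3452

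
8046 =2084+5962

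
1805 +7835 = 9640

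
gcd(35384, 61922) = 8846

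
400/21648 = 25/1353 = 0.02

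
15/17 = 15/17 = 0.88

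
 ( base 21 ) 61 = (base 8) 177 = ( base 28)4f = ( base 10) 127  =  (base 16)7f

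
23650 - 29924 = -6274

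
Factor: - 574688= - 2^5*17959^1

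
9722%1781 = 817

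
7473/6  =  2491/2 = 1245.50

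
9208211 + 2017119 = 11225330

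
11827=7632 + 4195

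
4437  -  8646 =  - 4209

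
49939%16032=1843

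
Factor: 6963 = 3^1*11^1*211^1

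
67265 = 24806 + 42459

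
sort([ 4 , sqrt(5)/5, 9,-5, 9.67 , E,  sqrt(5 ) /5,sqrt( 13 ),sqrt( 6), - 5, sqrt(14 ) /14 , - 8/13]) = [ - 5,-5, - 8/13 , sqrt( 14)/14,sqrt( 5 )/5,  sqrt (5)/5,sqrt( 6), E, sqrt(13 ), 4,9,9.67 ]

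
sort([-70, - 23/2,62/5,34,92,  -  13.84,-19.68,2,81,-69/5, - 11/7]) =[ - 70, - 19.68, - 13.84, - 69/5, - 23/2, - 11/7 , 2,62/5,34,81,92]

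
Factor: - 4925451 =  - 3^1*1641817^1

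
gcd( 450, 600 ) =150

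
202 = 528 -326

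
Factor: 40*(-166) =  - 2^4*5^1*83^1 = - 6640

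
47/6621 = 47/6621 = 0.01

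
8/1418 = 4/709 =0.01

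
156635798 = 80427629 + 76208169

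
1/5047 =1/5047 = 0.00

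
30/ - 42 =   -  1 + 2/7 = - 0.71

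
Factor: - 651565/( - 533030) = 2^ ( - 1)*353^ ( - 1)*863^1 =863/706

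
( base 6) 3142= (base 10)710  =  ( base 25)13A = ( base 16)2c6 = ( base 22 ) 1A6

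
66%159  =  66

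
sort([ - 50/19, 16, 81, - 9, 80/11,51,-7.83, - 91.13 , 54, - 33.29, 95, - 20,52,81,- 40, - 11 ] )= [-91.13, - 40, - 33.29 ,-20, - 11, - 9, - 7.83, - 50/19,80/11, 16,51,52, 54,81, 81, 95]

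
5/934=5/934 = 0.01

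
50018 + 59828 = 109846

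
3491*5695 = 19881245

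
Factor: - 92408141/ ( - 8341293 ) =3^( - 1) * 7^1 * 17^1*71^ ( - 1)*229^1*3391^1*39161^ ( - 1 ) 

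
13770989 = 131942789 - 118171800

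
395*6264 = 2474280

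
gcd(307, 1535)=307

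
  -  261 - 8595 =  - 8856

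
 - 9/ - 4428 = 1/492 = 0.00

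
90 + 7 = 97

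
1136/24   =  47+1/3 =47.33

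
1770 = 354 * 5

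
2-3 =-1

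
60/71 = 60/71 = 0.85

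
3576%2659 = 917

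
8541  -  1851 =6690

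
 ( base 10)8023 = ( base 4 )1331113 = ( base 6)101051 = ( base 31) 8ap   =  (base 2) 1111101010111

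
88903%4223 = 220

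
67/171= 67/171=0.39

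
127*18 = 2286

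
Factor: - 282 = -2^1*3^1*47^1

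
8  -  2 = 6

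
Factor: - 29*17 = -493 = -17^1*29^1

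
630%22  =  14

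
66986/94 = 33493/47 = 712.62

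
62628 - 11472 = 51156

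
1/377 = 1/377  =  0.00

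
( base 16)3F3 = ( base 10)1011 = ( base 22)21l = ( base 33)UL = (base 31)11j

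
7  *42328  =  296296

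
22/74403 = 22/74403 = 0.00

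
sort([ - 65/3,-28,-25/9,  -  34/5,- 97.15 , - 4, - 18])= [ - 97.15,-28, - 65/3, - 18,- 34/5, - 4, - 25/9]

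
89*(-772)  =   -68708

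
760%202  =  154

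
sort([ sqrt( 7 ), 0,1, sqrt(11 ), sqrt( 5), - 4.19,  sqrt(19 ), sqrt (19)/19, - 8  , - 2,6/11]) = [ - 8, - 4.19, - 2,0, sqrt( 19)/19,6/11,1, sqrt(5 ),sqrt(7 ), sqrt( 11 ),  sqrt(19 ) ] 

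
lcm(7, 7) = 7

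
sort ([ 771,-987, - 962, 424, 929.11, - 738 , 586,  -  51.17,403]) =[ - 987, - 962, - 738, - 51.17, 403,424 , 586 , 771, 929.11]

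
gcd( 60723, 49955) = 1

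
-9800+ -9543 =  - 19343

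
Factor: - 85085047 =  - 127^1*  463^1*1447^1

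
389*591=229899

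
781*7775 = 6072275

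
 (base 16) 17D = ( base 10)381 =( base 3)112010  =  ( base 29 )D4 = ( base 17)157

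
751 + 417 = 1168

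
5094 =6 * 849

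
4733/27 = 4733/27 = 175.30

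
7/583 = 7/583 = 0.01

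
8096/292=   27 + 53/73= 27.73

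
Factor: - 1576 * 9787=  - 2^3 * 197^1*9787^1 =- 15424312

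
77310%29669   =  17972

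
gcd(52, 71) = 1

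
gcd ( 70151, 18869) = 1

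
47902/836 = 57 + 125/418= 57.30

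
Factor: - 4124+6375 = 2251^1 = 2251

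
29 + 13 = 42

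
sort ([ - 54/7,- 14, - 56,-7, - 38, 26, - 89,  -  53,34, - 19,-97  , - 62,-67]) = [ - 97,  -  89, - 67, - 62,-56, - 53,-38,  -  19, - 14, -54/7, - 7, 26, 34] 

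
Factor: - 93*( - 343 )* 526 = 2^1*3^1* 7^3*31^1 *263^1 = 16778874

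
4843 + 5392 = 10235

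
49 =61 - 12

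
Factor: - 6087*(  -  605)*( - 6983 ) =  - 25715840205 = -3^1*5^1*11^2*2029^1*6983^1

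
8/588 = 2/147 = 0.01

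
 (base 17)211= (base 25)NL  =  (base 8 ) 1124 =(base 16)254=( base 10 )596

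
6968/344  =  871/43=20.26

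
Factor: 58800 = 2^4*3^1*5^2 * 7^2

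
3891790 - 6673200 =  - 2781410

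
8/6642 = 4/3321 =0.00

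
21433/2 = 21433/2 = 10716.50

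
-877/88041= - 1+87164/88041= -0.01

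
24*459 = 11016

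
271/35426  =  271/35426 = 0.01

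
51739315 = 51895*997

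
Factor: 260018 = 2^1*11^1 * 53^1*223^1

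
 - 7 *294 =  - 2058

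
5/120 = 1/24 = 0.04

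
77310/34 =38655/17=2273.82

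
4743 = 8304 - 3561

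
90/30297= 30/10099 = 0.00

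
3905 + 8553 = 12458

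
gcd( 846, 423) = 423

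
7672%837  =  139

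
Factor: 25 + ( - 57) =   -  2^5 = - 32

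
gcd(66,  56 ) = 2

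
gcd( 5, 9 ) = 1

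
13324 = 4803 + 8521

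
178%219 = 178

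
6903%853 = 79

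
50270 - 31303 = 18967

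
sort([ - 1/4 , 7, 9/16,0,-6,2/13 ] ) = [ - 6, - 1/4,0,2/13,9/16, 7 ]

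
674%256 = 162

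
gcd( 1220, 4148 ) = 244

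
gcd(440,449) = 1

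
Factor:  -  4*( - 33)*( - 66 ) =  - 8712= - 2^3*3^2*11^2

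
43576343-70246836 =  - 26670493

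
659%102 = 47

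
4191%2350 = 1841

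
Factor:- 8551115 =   -  5^1*1097^1*1559^1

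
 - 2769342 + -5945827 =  - 8715169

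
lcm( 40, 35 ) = 280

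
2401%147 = 49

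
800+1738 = 2538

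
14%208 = 14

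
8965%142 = 19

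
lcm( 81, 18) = 162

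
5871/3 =1957 = 1957.00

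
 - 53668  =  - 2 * 26834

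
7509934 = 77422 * 97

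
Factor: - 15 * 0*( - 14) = 0^1 = 0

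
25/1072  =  25/1072 = 0.02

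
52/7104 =13/1776 = 0.01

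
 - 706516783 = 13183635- 719700418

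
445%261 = 184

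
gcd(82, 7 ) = 1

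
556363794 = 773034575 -216670781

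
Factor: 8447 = 8447^1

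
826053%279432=267189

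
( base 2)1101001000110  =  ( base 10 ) 6726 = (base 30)7E6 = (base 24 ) bg6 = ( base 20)gg6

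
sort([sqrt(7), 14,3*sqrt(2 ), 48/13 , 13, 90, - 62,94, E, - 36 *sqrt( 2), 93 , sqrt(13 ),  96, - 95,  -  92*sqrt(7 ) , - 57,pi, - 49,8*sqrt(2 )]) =[ - 92*sqrt(7 ),- 95,-62, - 57, - 36*sqrt(2), - 49,sqrt( 7 ) , E, pi,sqrt (13), 48/13, 3 * sqrt( 2 ), 8*sqrt(2),13, 14,90,  93, 94, 96 ] 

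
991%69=25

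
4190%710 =640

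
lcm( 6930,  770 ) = 6930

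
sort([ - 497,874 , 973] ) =[ - 497, 874, 973]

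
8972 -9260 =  - 288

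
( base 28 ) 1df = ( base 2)10010001011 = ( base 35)x8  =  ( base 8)2213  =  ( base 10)1163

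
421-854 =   -  433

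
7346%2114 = 1004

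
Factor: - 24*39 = -2^3*3^2 *13^1 = - 936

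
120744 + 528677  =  649421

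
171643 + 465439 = 637082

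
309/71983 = 309/71983 = 0.00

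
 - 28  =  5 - 33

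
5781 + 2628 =8409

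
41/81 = 41/81  =  0.51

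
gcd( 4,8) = 4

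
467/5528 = 467/5528=0.08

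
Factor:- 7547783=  - 53^2*2687^1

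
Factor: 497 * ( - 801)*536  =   - 2^3*3^2 * 7^1 * 67^1*71^1*89^1 = - 213379992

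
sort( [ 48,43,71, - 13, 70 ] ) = [-13, 43, 48, 70, 71] 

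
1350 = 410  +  940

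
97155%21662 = 10507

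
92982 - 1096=91886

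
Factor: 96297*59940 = 2^2*3^5*5^1*37^1*32099^1 =5772042180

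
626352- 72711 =553641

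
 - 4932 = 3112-8044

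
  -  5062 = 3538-8600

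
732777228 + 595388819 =1328166047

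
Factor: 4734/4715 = 2^1*3^2*5^( - 1)*23^( - 1)*41^( - 1)*263^1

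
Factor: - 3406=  - 2^1*13^1*131^1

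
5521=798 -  - 4723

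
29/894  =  29/894 = 0.03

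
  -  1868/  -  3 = 622 + 2/3= 622.67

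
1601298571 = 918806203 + 682492368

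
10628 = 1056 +9572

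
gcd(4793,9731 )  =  1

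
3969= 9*441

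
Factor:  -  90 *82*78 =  - 2^3*3^3*5^1*13^1 *41^1 = - 575640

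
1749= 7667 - 5918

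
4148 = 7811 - 3663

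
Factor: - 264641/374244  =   - 2^(- 2)*3^(-1)*2399^(  -  1)*20357^1= - 20357/28788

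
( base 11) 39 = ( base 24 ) 1I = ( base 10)42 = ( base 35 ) 17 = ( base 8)52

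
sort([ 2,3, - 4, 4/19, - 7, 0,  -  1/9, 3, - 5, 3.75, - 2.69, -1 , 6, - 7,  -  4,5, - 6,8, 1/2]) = [ - 7, - 7, - 6, - 5,- 4, - 4, - 2.69,  -  1,- 1/9, 0, 4/19,1/2,2, 3,  3,3.75,5, 6 , 8 ]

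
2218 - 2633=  - 415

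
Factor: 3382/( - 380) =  - 89/10 = -2^(  -  1)*5^(-1)*89^1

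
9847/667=9847/667 = 14.76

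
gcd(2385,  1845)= 45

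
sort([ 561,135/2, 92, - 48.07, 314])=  [ - 48.07,135/2, 92,314,561]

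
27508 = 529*52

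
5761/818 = 5761/818= 7.04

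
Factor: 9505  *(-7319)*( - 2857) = 198753190415 = 5^1  *  13^1*563^1*1901^1 * 2857^1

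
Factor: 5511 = 3^1*11^1*167^1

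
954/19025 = 954/19025 = 0.05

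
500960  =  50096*10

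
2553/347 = 7 + 124/347 = 7.36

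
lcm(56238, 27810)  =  2530710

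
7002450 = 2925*2394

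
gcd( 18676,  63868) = 28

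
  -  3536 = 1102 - 4638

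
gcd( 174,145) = 29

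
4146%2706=1440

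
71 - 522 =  - 451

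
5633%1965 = 1703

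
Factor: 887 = 887^1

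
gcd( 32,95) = 1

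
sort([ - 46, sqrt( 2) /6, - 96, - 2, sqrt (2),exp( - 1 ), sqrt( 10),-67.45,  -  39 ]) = [ - 96, - 67.45, - 46, - 39,  -  2, sqrt( 2)/6, exp ( - 1 ), sqrt( 2), sqrt(  10) ]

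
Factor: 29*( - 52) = - 1508 = -2^2 *13^1*29^1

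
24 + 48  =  72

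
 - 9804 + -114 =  - 9918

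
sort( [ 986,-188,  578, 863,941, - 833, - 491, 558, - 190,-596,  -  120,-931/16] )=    [- 833, - 596, - 491, - 190 , - 188,-120,-931/16,558, 578, 863,941, 986]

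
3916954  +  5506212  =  9423166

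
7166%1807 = 1745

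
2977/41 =72 + 25/41=72.61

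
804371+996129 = 1800500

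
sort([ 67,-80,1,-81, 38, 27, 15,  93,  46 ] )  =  [-81,-80,1, 15, 27, 38, 46, 67, 93]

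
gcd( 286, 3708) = 2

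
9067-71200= - 62133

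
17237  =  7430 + 9807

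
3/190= 3/190 = 0.02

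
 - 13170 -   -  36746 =23576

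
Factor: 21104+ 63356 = 84460 = 2^2*5^1*41^1 * 103^1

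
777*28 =21756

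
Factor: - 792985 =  - 5^1 * 158597^1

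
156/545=156/545 =0.29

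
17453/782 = 17453/782 = 22.32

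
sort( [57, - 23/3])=[-23/3, 57 ]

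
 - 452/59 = -8 + 20/59 = - 7.66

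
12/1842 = 2/307 = 0.01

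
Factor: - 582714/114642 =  - 3^2*109^1*193^( - 1 )=- 981/193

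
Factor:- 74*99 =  - 2^1 * 3^2 * 11^1*37^1  =  - 7326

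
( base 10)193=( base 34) 5N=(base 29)6j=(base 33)5s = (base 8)301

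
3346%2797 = 549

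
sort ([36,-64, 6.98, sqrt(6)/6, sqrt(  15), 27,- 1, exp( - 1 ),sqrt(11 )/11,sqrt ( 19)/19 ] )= [-64,  -  1,sqrt( 19)/19,  sqrt(11)/11, exp( - 1), sqrt(6 ) /6, sqrt ( 15 ), 6.98, 27, 36]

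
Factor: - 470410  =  -2^1*5^1 * 47041^1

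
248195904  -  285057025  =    -  36861121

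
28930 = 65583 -36653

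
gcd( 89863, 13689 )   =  1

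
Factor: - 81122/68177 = - 94/79  =  - 2^1 * 47^1*79^( - 1)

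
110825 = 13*8525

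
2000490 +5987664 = 7988154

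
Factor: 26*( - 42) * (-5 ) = 2^2*3^1*5^1*7^1 * 13^1 = 5460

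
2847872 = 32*88996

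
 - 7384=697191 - 704575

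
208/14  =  14 +6/7 = 14.86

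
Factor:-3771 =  - 3^2*419^1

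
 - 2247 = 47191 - 49438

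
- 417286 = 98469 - 515755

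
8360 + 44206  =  52566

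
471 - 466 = 5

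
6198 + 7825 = 14023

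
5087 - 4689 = 398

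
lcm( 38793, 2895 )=193965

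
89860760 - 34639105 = 55221655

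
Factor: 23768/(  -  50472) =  - 2971/6309 = -3^ (  -  2)*701^(  -  1)*2971^1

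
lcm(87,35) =3045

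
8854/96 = 92  +  11/48=92.23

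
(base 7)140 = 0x4D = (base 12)65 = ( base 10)77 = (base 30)2H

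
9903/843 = 3301/281 = 11.75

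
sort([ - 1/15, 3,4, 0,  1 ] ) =[ - 1/15 , 0, 1, 3, 4]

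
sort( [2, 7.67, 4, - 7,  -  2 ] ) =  [ -7, - 2,2, 4, 7.67] 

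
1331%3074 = 1331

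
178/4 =89/2 = 44.50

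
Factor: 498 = 2^1*3^1  *  83^1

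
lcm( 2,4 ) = 4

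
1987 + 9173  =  11160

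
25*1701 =42525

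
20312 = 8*2539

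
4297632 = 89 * 48288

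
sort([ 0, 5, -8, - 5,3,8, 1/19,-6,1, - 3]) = [-8,-6, -5, - 3,0,1/19,1, 3,5, 8] 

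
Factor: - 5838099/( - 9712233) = 1946033/3237411=3^( - 1) * 23^( - 1)*46919^(-1)*1946033^1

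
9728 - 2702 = 7026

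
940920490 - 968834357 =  - 27913867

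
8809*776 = 6835784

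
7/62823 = 7/62823 = 0.00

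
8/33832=1/4229 = 0.00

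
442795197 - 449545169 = -6749972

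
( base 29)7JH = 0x1937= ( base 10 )6455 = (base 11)4939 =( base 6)45515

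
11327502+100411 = 11427913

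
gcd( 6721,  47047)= 6721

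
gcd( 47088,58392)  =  72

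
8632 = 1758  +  6874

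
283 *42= 11886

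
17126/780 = 21 + 373/390 =21.96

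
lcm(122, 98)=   5978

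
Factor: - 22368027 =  - 3^1*11^1*277^1*2447^1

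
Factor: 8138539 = 8138539^1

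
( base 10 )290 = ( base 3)101202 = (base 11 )244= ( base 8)442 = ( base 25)bf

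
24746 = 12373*2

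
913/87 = 913/87 = 10.49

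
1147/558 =37/18= 2.06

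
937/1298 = 937/1298 = 0.72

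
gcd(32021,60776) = 71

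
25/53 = 25/53 = 0.47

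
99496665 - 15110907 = 84385758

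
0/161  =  0 = 0.00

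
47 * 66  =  3102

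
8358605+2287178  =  10645783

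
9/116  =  9/116 = 0.08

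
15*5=75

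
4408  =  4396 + 12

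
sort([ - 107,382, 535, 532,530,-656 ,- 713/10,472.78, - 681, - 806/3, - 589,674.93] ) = [ - 681, - 656, - 589, - 806/3, - 107, - 713/10,382, 472.78,530, 532,535, 674.93 ] 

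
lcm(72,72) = 72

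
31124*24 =746976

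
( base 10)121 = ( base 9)144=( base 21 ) 5G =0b1111001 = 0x79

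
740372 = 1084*683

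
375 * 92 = 34500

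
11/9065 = 11/9065 = 0.00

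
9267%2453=1908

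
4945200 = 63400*78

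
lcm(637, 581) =52871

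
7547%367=207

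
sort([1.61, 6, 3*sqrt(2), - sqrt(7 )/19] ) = [  -  sqrt(7 )/19,1.61,3*sqrt (2 ), 6]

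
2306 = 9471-7165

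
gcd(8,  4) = 4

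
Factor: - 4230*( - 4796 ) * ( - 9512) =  - 192970704960 = - 2^6*3^2*5^1 *11^1*29^1*41^1*47^1*109^1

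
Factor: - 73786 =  - 2^1*79^1 *467^1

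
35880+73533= 109413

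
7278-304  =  6974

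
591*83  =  49053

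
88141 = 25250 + 62891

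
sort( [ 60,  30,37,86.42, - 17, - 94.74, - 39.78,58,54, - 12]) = [ - 94.74, - 39.78 , - 17, - 12,30,37,54,  58 , 60, 86.42 ] 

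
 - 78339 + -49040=-127379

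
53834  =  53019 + 815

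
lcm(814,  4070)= 4070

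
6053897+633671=6687568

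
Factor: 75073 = 37^1*2029^1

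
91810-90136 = 1674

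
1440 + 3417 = 4857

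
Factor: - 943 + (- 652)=  -  1595  =  - 5^1*11^1*29^1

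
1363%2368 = 1363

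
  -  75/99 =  - 25/33 = -0.76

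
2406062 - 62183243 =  -59777181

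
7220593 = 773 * 9341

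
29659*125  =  3707375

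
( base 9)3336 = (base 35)20D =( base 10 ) 2463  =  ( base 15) AE3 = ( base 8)4637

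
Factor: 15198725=5^2*127^1 * 4787^1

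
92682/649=142 + 524/649 = 142.81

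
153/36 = 17/4 = 4.25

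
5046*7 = 35322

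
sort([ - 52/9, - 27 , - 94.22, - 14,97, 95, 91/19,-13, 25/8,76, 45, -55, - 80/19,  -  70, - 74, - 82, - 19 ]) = [- 94.22 , - 82, - 74, - 70, - 55, - 27, - 19,-14, - 13, - 52/9,- 80/19,25/8,91/19,45,  76,95,97 ]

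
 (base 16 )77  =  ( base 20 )5j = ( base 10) 119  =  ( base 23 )54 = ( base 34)3H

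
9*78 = 702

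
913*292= 266596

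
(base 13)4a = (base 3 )2022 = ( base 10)62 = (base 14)46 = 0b111110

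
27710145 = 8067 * 3435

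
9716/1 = 9716  =  9716.00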